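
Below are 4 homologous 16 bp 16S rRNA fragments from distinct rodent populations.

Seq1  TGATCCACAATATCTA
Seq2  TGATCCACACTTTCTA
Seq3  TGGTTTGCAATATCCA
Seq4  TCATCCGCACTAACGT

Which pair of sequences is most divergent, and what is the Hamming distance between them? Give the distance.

Pairwise Hamming distances:
  Seq1 vs Seq2: 2
  Seq1 vs Seq3: 5
  Seq1 vs Seq4: 6
  Seq2 vs Seq3: 7
  Seq2 vs Seq4: 6
  Seq3 vs Seq4: 8
The largest is 8, between Seq3 and Seq4.

8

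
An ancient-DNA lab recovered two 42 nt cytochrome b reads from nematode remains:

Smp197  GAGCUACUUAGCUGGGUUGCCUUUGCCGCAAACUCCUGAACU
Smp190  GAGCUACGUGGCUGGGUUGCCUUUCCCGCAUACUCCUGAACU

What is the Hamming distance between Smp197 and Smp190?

4

Mismatches occur at site 8 (U↔G), site 10 (A↔G), site 25 (G↔C), site 31 (A↔U).
That gives 4 mismatches out of 42 aligned sites, so the Hamming distance is 4.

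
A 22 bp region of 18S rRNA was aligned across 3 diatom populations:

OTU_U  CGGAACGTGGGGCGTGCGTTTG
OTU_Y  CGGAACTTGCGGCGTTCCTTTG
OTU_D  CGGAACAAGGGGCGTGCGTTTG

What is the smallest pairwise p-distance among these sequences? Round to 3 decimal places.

Pairwise Hamming distances:
  OTU_U vs OTU_Y: 4
  OTU_U vs OTU_D: 2
  OTU_Y vs OTU_D: 5
The smallest is 2 mismatches, between OTU_U and OTU_D; p = 2/22 = 0.091.

0.091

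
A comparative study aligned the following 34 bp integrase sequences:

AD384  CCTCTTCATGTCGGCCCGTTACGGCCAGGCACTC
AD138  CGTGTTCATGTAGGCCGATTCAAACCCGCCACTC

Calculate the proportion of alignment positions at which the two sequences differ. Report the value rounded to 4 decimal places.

Mismatches occur at site 2 (C→G), site 4 (C→G), site 12 (C→A), site 17 (C→G), site 18 (G→A), site 21 (A→C), site 22 (C→A), site 23 (G→A), site 24 (G→A), site 27 (A→C), site 29 (G→C).
There are 11 differences over 34 sites, so p = 11/34 = 0.3235.

0.3235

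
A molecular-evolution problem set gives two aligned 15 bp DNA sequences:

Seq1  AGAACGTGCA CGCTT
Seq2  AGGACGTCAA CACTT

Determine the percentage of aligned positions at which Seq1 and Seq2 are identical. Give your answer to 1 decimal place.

73.3%

Mismatches occur at site 3 (A↔G), site 8 (G↔C), site 9 (C↔A), site 12 (G↔A).
11 of the 15 sites match, so the percent identity is 11/15 × 100 = 73.3%.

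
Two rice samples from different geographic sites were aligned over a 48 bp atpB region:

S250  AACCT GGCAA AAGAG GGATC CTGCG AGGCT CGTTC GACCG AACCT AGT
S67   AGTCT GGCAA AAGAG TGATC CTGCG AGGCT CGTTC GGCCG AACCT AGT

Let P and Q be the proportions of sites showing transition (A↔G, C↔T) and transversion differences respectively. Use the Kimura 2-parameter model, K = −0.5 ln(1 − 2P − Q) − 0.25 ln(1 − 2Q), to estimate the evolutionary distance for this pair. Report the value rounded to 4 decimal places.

0.0895

Differing sites — 2:A/G (Ti); 3:C/T (Ti); 16:G/T (Tv); 37:A/G (Ti).
Of the 4 differences, 3 transitions and 1 transversion over 48 sites: P = 3/48 = 0.062500, Q = 1/48 = 0.020833.
d = −0.5·ln(0.854167) − 0.25·ln(0.958334) = −0.5·(-0.157629) − 0.25·(-0.042559) = 0.0895.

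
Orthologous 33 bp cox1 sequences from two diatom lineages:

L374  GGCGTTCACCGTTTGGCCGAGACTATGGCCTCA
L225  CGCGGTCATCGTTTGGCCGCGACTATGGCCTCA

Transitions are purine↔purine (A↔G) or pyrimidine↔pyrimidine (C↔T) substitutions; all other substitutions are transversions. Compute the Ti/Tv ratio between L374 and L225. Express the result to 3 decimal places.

0.333

Mismatches occur at site 1 (G/C, transversion), site 5 (T/G, transversion), site 9 (C/T, transition), site 20 (A/C, transversion).
Of the 4 differences, 1 transition and 3 transversions, so Ti/Tv = 1/3 = 0.333.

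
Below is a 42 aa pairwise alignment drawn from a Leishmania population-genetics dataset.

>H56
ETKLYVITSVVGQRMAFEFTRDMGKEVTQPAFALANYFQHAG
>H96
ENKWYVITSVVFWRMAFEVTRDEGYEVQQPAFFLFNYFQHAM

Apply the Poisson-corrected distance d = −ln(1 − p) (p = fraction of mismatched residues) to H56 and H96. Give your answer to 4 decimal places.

0.3037

Differing sites — 2:T/N; 4:L/W; 12:G/F; 13:Q/W; 19:F/V; 23:M/E; 25:K/Y; 28:T/Q; 33:A/F; 35:A/F; 42:G/M.
p = 11/42 = 0.261905.
d = −ln(1 − 0.261905) = −ln(0.738095) = 0.3037.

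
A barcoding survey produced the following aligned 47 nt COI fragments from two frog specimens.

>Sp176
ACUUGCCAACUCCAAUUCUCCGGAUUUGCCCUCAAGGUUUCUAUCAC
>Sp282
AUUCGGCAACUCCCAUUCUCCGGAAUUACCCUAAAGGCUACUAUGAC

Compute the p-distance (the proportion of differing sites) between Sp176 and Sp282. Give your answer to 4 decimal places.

Differing sites — 2:C/U; 4:U/C; 6:C/G; 14:A/C; 25:U/A; 28:G/A; 33:C/A; 38:U/C; 40:U/A; 45:C/G.
There are 10 differences over 47 sites, so p = 10/47 = 0.2128.

0.2128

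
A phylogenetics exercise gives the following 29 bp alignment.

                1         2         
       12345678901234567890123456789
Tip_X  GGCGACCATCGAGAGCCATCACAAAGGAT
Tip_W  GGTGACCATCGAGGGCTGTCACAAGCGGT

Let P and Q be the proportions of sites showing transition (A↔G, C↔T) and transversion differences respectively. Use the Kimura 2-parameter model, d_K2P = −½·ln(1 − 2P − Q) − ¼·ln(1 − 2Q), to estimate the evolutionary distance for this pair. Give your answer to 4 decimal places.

0.3152

The sequences differ at positions 3 (C/T, transition), 14 (A/G, transition), 17 (C/T, transition), 18 (A/G, transition), 25 (A/G, transition), 26 (G/C, transversion), 28 (A/G, transition).
Of the 7 differences, 6 transitions and 1 transversion over 29 sites: P = 6/29 = 0.206897, Q = 1/29 = 0.034483.
d = −0.5·ln(0.551723) − 0.25·ln(0.931034) = −0.5·(-0.594709) − 0.25·(-0.071459) = 0.3152.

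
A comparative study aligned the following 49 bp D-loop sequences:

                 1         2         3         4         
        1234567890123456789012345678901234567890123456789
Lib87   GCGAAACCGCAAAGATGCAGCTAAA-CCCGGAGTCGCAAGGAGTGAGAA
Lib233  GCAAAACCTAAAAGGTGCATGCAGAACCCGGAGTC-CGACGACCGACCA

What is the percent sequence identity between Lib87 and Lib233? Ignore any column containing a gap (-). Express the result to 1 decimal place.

Excluding the 2 gap columns leaves 47 comparable sites.
Mismatches occur at site 3 (G↔A), site 9 (G↔T), site 10 (C↔A), site 15 (A↔G), site 20 (G↔T), site 21 (C↔G), site 22 (T↔C), site 24 (A↔G), site 38 (A↔G), site 40 (G↔C), site 43 (G↔C), site 44 (T↔C), site 47 (G↔C), site 48 (A↔C).
33 of the 47 comparable sites match, so the percent identity is 33/47 × 100 = 70.2%.

70.2%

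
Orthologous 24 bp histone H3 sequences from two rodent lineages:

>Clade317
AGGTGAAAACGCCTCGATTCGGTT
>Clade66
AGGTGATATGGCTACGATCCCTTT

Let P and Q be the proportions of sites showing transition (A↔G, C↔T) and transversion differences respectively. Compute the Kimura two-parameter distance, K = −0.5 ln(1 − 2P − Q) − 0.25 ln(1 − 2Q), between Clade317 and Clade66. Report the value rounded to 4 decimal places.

0.4428

The sequences differ at positions 7 (A/T, transversion), 9 (A/T, transversion), 10 (C/G, transversion), 13 (C/T, transition), 14 (T/A, transversion), 19 (T/C, transition), 21 (G/C, transversion), 22 (G/T, transversion).
Of the 8 differences, 2 transitions and 6 transversions over 24 sites: P = 2/24 = 0.083333, Q = 6/24 = 0.250000.
d = −0.5·ln(0.583334) − 0.25·ln(0.500000) = −0.5·(-0.538995) − 0.25·(-0.693147) = 0.4428.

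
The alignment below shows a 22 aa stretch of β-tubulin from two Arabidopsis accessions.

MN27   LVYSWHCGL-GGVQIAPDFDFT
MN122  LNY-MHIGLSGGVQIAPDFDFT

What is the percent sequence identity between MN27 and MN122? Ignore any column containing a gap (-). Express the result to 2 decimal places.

Excluding the 2 gap columns leaves 20 comparable sites.
The sequences differ at positions 2 (V/N), 5 (W/M), 7 (C/I).
17 of the 20 comparable sites match, so the percent identity is 17/20 × 100 = 85.00%.

85.00%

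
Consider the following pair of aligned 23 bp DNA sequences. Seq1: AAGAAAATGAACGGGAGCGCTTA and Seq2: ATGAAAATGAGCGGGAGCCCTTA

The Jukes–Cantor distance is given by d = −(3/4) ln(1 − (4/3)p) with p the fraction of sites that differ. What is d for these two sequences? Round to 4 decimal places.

0.1433

Mismatches occur at site 2 (A↔T), site 11 (A↔G), site 19 (G↔C).
p = 3/23 = 0.130435.
d = −0.75 · ln(1 − (4/3)·0.130435) = −0.75 · ln(0.826087) = −0.75 · (-0.191055) = 0.1433.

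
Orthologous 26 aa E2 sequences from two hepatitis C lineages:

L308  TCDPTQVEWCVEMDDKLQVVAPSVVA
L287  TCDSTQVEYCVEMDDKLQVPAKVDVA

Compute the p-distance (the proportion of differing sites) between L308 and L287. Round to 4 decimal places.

0.2308

The sequences differ at positions 4 (P/S), 9 (W/Y), 20 (V/P), 22 (P/K), 23 (S/V), 24 (V/D).
There are 6 differences over 26 sites, so p = 6/26 = 0.2308.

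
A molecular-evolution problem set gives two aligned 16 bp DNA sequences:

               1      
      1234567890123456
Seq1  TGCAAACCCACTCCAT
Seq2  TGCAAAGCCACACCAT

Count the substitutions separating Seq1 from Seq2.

The sequences differ at positions 7 (C/G), 12 (T/A).
That gives 2 mismatches out of 16 aligned sites, so the Hamming distance is 2.

2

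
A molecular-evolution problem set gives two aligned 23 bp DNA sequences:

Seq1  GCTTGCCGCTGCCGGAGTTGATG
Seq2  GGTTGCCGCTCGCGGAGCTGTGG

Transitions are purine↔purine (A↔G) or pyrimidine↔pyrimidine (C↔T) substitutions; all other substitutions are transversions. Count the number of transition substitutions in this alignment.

The sequences differ at positions 2 (C/G, transversion), 11 (G/C, transversion), 12 (C/G, transversion), 18 (T/C, transition), 21 (A/T, transversion), 22 (T/G, transversion).
Of the 6 differences, 1 transition and 5 transversions, so the answer is 1.

1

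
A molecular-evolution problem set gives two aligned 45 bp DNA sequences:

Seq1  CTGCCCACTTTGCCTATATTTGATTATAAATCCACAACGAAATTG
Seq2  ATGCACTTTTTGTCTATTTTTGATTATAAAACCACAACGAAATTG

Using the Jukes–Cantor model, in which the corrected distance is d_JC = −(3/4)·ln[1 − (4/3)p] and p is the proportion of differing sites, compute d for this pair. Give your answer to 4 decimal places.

Mismatches occur at site 1 (C/A), site 5 (C/A), site 7 (A/T), site 8 (C/T), site 13 (C/T), site 18 (A/T), site 31 (T/A).
p = 7/45 = 0.155556.
d = −0.75 · ln(1 − (4/3)·0.155556) = −0.75 · ln(0.792592) = −0.75 · (-0.232447) = 0.1743.

0.1743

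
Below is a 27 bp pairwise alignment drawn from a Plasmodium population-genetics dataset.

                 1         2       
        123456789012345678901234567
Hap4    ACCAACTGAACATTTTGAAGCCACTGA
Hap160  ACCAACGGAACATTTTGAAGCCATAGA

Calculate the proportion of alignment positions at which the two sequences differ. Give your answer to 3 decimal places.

The sequences differ at positions 7 (T/G), 24 (C/T), 25 (T/A).
There are 3 differences over 27 sites, so p = 3/27 = 0.111.

0.111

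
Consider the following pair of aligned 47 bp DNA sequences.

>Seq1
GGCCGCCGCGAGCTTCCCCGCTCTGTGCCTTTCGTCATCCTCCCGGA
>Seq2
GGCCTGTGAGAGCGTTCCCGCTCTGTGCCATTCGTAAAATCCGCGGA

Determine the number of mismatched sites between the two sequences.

13

Mismatches occur at site 5 (G→T), site 6 (C→G), site 7 (C→T), site 9 (C→A), site 14 (T→G), site 16 (C→T), site 30 (T→A), site 36 (C→A), site 38 (T→A), site 39 (C→A), site 40 (C→T), site 41 (T→C), site 43 (C→G).
That gives 13 mismatches out of 47 aligned sites, so the Hamming distance is 13.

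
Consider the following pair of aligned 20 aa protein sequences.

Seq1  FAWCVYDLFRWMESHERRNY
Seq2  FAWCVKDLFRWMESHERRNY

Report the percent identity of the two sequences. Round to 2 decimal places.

95.00%

A single mismatch occurs at site 6 (Y/K).
19 of the 20 sites match, so the percent identity is 19/20 × 100 = 95.00%.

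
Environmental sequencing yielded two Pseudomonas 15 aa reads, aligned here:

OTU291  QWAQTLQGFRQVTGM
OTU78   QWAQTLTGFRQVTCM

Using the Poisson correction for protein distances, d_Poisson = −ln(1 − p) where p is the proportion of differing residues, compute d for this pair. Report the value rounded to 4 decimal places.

0.1431

Differing sites — 7:Q/T; 14:G/C.
p = 2/15 = 0.133333.
d = −ln(1 − 0.133333) = −ln(0.866667) = 0.1431.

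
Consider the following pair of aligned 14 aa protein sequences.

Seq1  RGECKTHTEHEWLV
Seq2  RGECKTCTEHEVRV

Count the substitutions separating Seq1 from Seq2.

3

Mismatches occur at site 7 (H→C), site 12 (W→V), site 13 (L→R).
That gives 3 mismatches out of 14 aligned sites, so the Hamming distance is 3.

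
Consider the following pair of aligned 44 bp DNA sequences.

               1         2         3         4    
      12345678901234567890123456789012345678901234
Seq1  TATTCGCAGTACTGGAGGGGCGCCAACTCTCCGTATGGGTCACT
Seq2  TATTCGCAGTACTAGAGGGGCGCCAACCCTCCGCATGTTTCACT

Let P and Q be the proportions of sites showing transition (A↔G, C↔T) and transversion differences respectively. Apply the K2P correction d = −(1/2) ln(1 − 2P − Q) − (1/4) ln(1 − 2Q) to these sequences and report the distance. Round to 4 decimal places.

0.1242

Differing sites — 14:G/A (Ti); 28:T/C (Ti); 34:T/C (Ti); 38:G/T (Tv); 39:G/T (Tv).
Of the 5 differences, 3 transitions and 2 transversions over 44 sites: P = 3/44 = 0.068182, Q = 2/44 = 0.045455.
d = −0.5·ln(0.818181) − 0.25·ln(0.909090) = −0.5·(-0.200672) − 0.25·(-0.095311) = 0.1242.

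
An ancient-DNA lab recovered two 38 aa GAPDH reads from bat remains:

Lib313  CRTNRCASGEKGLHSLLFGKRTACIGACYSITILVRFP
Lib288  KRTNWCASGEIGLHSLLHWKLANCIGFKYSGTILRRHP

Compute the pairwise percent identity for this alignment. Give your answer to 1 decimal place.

65.8%

Differing sites — 1:C/K; 5:R/W; 11:K/I; 18:F/H; 19:G/W; 21:R/L; 22:T/A; 23:A/N; 27:A/F; 28:C/K; 31:I/G; 35:V/R; 37:F/H.
25 of the 38 sites match, so the percent identity is 25/38 × 100 = 65.8%.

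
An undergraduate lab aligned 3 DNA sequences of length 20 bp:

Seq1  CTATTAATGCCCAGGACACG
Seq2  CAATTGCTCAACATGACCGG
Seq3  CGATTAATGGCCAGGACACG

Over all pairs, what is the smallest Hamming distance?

Pairwise Hamming distances:
  Seq1 vs Seq2: 9
  Seq1 vs Seq3: 2
  Seq2 vs Seq3: 9
The smallest is 2, between Seq1 and Seq3.

2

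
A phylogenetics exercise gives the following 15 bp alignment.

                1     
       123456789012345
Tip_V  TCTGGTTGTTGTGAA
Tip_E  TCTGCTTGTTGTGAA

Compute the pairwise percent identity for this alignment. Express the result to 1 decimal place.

A single mismatch occurs at site 5 (G/C).
14 of the 15 sites match, so the percent identity is 14/15 × 100 = 93.3%.

93.3%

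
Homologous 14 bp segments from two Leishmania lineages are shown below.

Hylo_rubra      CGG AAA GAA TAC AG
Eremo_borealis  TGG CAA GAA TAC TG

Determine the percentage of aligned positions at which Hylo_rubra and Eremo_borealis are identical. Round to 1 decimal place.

Differing sites — 1:C/T; 4:A/C; 13:A/T.
11 of the 14 sites match, so the percent identity is 11/14 × 100 = 78.6%.

78.6%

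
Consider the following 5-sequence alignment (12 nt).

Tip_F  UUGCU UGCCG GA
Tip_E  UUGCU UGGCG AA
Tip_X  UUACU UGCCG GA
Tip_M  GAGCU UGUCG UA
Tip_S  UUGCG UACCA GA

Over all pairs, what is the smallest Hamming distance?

1

Pairwise Hamming distances:
  Tip_F vs Tip_E: 2
  Tip_F vs Tip_X: 1
  Tip_F vs Tip_M: 4
  Tip_F vs Tip_S: 3
  Tip_E vs Tip_X: 3
  Tip_E vs Tip_M: 4
  Tip_E vs Tip_S: 5
  Tip_X vs Tip_M: 5
  Tip_X vs Tip_S: 4
  Tip_M vs Tip_S: 7
The smallest is 1, between Tip_F and Tip_X.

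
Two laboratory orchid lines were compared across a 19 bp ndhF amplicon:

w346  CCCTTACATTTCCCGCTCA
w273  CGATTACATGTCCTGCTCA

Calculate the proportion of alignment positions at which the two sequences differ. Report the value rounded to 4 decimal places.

0.2105

Differing sites — 2:C/G; 3:C/A; 10:T/G; 14:C/T.
There are 4 differences over 19 sites, so p = 4/19 = 0.2105.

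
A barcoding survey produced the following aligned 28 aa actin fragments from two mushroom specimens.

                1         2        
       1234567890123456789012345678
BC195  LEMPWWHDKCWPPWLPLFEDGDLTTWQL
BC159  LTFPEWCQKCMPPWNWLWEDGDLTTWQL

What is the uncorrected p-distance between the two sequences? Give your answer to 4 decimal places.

0.3214

The sequences differ at positions 2 (E/T), 3 (M/F), 5 (W/E), 7 (H/C), 8 (D/Q), 11 (W/M), 15 (L/N), 16 (P/W), 18 (F/W).
There are 9 differences over 28 sites, so p = 9/28 = 0.3214.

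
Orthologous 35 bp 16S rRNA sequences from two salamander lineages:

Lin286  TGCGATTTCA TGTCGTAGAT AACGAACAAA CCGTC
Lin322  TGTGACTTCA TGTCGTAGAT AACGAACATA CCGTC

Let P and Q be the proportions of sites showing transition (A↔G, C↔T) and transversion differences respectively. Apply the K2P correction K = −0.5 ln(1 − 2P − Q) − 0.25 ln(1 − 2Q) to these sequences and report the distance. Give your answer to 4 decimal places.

0.0918

Differing sites — 3:C/T (Ti); 6:T/C (Ti); 29:A/T (Tv).
Of the 3 differences, 2 transitions and 1 transversion over 35 sites: P = 2/35 = 0.057143, Q = 1/35 = 0.028571.
d = −0.5·ln(0.857143) − 0.25·ln(0.942858) = −0.5·(-0.154151) − 0.25·(-0.058840) = 0.0918.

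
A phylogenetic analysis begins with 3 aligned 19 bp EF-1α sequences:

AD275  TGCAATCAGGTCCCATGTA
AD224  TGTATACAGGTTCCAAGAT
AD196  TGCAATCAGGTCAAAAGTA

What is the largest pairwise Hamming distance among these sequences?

Pairwise Hamming distances:
  AD275 vs AD224: 7
  AD275 vs AD196: 3
  AD224 vs AD196: 8
The largest is 8, between AD224 and AD196.

8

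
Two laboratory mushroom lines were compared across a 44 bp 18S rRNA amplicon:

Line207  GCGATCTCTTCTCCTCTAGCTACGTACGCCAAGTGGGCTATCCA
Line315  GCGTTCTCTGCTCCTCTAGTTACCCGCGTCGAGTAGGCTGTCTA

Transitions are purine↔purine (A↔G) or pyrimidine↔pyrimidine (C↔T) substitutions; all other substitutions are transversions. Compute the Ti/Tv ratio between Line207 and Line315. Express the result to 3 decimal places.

2.667

Differing sites — 4:A/T (Tv); 10:T/G (Tv); 20:C/T (Ti); 24:G/C (Tv); 25:T/C (Ti); 26:A/G (Ti); 29:C/T (Ti); 31:A/G (Ti); 35:G/A (Ti); 40:A/G (Ti); 43:C/T (Ti).
Of the 11 differences, 8 transitions and 3 transversions, so Ti/Tv = 8/3 = 2.667.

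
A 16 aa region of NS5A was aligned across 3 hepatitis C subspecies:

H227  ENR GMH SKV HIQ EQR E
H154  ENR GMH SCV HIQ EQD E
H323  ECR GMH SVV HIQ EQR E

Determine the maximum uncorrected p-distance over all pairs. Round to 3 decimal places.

0.188

Pairwise Hamming distances:
  H227 vs H154: 2
  H227 vs H323: 2
  H154 vs H323: 3
The largest is 3 mismatches, between H154 and H323; p = 3/16 = 0.188.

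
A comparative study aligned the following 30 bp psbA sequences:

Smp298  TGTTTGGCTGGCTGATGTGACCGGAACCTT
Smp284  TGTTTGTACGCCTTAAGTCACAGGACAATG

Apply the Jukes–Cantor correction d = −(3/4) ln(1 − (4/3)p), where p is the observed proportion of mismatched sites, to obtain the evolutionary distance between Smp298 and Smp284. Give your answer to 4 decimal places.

0.5716

Mismatches occur at site 7 (G↔T), site 8 (C↔A), site 9 (T↔C), site 11 (G↔C), site 14 (G↔T), site 16 (T↔A), site 19 (G↔C), site 22 (C↔A), site 26 (A↔C), site 27 (C↔A), site 28 (C↔A), site 30 (T↔G).
p = 12/30 = 0.400000.
d = −0.75 · ln(1 − (4/3)·0.400000) = −0.75 · ln(0.466667) = −0.75 · (-0.762139) = 0.5716.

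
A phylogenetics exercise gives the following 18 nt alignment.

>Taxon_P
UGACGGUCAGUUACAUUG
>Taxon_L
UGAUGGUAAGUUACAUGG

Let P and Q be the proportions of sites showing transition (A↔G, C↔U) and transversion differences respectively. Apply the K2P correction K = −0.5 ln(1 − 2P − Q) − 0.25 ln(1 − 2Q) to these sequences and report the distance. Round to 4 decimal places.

The sequences differ at positions 4 (C/U, transition), 8 (C/A, transversion), 17 (U/G, transversion).
Of the 3 differences, 1 transition and 2 transversions over 18 sites: P = 1/18 = 0.055556, Q = 2/18 = 0.111111.
d = −0.5·ln(0.777777) − 0.25·ln(0.777778) = −0.5·(-0.251315) − 0.25·(-0.251314) = 0.1885.

0.1885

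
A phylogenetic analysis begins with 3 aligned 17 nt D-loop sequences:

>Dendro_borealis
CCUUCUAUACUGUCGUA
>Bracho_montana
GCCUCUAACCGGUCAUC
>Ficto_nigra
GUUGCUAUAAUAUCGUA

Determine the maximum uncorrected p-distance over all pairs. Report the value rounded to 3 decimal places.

0.588

Pairwise Hamming distances:
  Dendro_borealis vs Bracho_montana: 7
  Dendro_borealis vs Ficto_nigra: 5
  Bracho_montana vs Ficto_nigra: 10
The largest is 10 mismatches, between Bracho_montana and Ficto_nigra; p = 10/17 = 0.588.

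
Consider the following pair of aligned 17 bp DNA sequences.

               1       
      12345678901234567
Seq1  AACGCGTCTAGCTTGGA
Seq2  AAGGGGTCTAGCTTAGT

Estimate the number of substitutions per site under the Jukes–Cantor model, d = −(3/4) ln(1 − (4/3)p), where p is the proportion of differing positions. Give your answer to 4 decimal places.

0.2824

The sequences differ at positions 3 (C/G), 5 (C/G), 15 (G/A), 17 (A/T).
p = 4/17 = 0.235294.
d = −0.75 · ln(1 − (4/3)·0.235294) = −0.75 · ln(0.686275) = −0.75 · (-0.376477) = 0.2824.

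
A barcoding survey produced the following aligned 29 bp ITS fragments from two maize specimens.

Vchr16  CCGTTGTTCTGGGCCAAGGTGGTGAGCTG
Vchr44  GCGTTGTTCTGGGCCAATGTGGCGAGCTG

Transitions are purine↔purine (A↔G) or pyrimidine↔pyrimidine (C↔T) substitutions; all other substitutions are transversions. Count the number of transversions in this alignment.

2

The sequences differ at positions 1 (C/G, transversion), 18 (G/T, transversion), 23 (T/C, transition).
Of the 3 differences, 1 transition and 2 transversions, so the answer is 2.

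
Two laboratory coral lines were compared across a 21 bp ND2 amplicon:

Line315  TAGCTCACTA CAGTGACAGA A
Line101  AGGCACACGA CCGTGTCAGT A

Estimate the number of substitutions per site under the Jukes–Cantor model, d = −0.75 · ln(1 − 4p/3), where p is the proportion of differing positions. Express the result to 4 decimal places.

0.4408

Mismatches occur at site 1 (T/A), site 2 (A/G), site 5 (T/A), site 9 (T/G), site 12 (A/C), site 16 (A/T), site 20 (A/T).
p = 7/21 = 0.333333.
d = −0.75 · ln(1 − (4/3)·0.333333) = −0.75 · ln(0.555556) = −0.75 · (-0.587786) = 0.4408.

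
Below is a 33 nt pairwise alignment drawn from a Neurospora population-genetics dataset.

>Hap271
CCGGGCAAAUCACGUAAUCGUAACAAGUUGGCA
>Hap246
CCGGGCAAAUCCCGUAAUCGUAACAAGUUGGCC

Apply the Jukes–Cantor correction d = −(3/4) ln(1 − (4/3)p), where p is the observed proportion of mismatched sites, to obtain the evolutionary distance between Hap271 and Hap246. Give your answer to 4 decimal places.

Differing sites — 12:A/C; 33:A/C.
p = 2/33 = 0.060606.
d = −0.75 · ln(1 − (4/3)·0.060606) = −0.75 · ln(0.919192) = −0.75 · (-0.084260) = 0.0632.

0.0632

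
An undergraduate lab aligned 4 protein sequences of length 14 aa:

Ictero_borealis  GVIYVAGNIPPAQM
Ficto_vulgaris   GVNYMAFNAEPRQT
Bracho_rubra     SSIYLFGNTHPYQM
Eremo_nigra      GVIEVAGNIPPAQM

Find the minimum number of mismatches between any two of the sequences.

1

Pairwise Hamming distances:
  Ictero_borealis vs Ficto_vulgaris: 7
  Ictero_borealis vs Bracho_rubra: 7
  Ictero_borealis vs Eremo_nigra: 1
  Ficto_vulgaris vs Bracho_rubra: 10
  Ficto_vulgaris vs Eremo_nigra: 8
  Bracho_rubra vs Eremo_nigra: 8
The smallest is 1, between Ictero_borealis and Eremo_nigra.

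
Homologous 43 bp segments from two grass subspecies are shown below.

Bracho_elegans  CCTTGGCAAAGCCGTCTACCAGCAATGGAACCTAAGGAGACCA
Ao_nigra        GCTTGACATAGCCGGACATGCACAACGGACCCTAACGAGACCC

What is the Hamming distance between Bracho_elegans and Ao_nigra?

14

The sequences differ at positions 1 (C/G), 6 (G/A), 9 (A/T), 15 (T/G), 16 (C/A), 17 (T/C), 19 (C/T), 20 (C/G), 21 (A/C), 22 (G/A), 26 (T/C), 30 (A/C), 36 (G/C), 43 (A/C).
That gives 14 mismatches out of 43 aligned sites, so the Hamming distance is 14.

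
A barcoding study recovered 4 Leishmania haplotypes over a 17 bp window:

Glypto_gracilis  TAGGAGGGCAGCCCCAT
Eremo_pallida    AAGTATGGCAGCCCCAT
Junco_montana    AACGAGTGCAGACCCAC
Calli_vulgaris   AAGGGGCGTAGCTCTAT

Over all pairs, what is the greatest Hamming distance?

8

Pairwise Hamming distances:
  Glypto_gracilis vs Eremo_pallida: 3
  Glypto_gracilis vs Junco_montana: 5
  Glypto_gracilis vs Calli_vulgaris: 6
  Eremo_pallida vs Junco_montana: 6
  Eremo_pallida vs Calli_vulgaris: 7
  Junco_montana vs Calli_vulgaris: 8
The largest is 8, between Junco_montana and Calli_vulgaris.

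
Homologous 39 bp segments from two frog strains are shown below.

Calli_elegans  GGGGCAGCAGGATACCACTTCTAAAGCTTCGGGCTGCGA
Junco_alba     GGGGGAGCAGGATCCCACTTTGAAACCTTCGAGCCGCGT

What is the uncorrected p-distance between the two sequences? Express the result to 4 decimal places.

Mismatches occur at site 5 (C↔G), site 14 (A↔C), site 21 (C↔T), site 22 (T↔G), site 26 (G↔C), site 32 (G↔A), site 35 (T↔C), site 39 (A↔T).
There are 8 differences over 39 sites, so p = 8/39 = 0.2051.

0.2051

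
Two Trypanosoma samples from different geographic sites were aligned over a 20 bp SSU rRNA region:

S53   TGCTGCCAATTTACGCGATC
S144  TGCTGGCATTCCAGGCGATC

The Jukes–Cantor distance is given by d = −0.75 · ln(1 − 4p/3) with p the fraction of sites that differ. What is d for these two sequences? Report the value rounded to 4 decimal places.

Differing sites — 6:C/G; 9:A/T; 11:T/C; 12:T/C; 14:C/G.
p = 5/20 = 0.250000.
d = −0.75 · ln(1 − (4/3)·0.250000) = −0.75 · ln(0.666667) = −0.75 · (-0.405465) = 0.3041.

0.3041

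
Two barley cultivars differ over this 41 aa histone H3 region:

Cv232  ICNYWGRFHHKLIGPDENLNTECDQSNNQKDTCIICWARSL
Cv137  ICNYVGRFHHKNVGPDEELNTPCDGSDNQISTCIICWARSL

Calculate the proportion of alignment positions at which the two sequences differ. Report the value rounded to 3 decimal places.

The sequences differ at positions 5 (W/V), 12 (L/N), 13 (I/V), 18 (N/E), 22 (E/P), 25 (Q/G), 27 (N/D), 30 (K/I), 31 (D/S).
There are 9 differences over 41 sites, so p = 9/41 = 0.220.

0.220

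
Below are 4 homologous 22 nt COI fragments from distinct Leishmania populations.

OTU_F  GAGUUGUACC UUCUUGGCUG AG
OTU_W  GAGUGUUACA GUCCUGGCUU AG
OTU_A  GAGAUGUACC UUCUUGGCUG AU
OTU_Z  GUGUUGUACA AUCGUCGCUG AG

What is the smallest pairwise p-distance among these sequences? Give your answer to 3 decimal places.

0.091

Pairwise Hamming distances:
  OTU_F vs OTU_W: 6
  OTU_F vs OTU_A: 2
  OTU_F vs OTU_Z: 5
  OTU_W vs OTU_A: 8
  OTU_W vs OTU_Z: 7
  OTU_A vs OTU_Z: 7
The smallest is 2 mismatches, between OTU_F and OTU_A; p = 2/22 = 0.091.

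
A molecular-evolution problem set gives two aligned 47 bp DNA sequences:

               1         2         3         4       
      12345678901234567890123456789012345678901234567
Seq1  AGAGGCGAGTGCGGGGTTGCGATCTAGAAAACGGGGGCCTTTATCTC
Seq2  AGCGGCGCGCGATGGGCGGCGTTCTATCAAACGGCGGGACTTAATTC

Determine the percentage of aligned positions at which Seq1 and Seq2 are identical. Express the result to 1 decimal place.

Differing sites — 3:A/C; 8:A/C; 10:T/C; 12:C/A; 13:G/T; 17:T/C; 18:T/G; 22:A/T; 27:G/T; 28:A/C; 35:G/C; 38:C/G; 39:C/A; 40:T/C; 44:T/A; 45:C/T.
31 of the 47 sites match, so the percent identity is 31/47 × 100 = 66.0%.

66.0%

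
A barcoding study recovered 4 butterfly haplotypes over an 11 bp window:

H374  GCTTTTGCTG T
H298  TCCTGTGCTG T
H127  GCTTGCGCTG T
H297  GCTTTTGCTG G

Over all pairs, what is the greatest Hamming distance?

Pairwise Hamming distances:
  H374 vs H298: 3
  H374 vs H127: 2
  H374 vs H297: 1
  H298 vs H127: 3
  H298 vs H297: 4
  H127 vs H297: 3
The largest is 4, between H298 and H297.

4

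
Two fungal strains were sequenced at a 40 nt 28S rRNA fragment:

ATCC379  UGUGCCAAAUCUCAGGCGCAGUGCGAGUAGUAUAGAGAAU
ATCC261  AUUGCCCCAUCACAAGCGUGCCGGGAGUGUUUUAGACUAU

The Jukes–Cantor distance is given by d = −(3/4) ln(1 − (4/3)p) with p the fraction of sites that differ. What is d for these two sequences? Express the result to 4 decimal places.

0.5716

Mismatches occur at site 1 (U→A), site 2 (G→U), site 7 (A→C), site 8 (A→C), site 12 (U→A), site 15 (G→A), site 19 (C→U), site 20 (A→G), site 21 (G→C), site 22 (U→C), site 24 (C→G), site 29 (A→G), site 30 (G→U), site 32 (A→U), site 37 (G→C), site 38 (A→U).
p = 16/40 = 0.400000.
d = −0.75 · ln(1 − (4/3)·0.400000) = −0.75 · ln(0.466667) = −0.75 · (-0.762139) = 0.5716.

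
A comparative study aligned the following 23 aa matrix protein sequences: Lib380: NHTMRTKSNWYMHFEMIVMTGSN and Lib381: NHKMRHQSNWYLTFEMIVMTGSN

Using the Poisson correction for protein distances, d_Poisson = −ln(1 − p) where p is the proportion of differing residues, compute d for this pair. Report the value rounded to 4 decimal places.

Differing sites — 3:T/K; 6:T/H; 7:K/Q; 12:M/L; 13:H/T.
p = 5/23 = 0.217391.
d = −ln(1 − 0.217391) = −ln(0.782609) = 0.2451.

0.2451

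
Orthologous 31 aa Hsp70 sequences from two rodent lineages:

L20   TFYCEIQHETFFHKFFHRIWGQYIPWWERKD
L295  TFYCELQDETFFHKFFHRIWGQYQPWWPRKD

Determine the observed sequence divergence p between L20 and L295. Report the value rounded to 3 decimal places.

Mismatches occur at site 6 (I↔L), site 8 (H↔D), site 24 (I↔Q), site 28 (E↔P).
There are 4 differences over 31 sites, so p = 4/31 = 0.129.

0.129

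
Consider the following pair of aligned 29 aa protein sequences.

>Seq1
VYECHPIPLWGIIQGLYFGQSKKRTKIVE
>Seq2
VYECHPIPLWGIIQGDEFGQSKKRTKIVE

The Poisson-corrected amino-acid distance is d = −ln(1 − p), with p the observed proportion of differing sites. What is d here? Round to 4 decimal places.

0.0715

Mismatches occur at site 16 (L/D), site 17 (Y/E).
p = 2/29 = 0.068966.
d = −ln(1 − 0.068966) = −ln(0.931034) = 0.0715.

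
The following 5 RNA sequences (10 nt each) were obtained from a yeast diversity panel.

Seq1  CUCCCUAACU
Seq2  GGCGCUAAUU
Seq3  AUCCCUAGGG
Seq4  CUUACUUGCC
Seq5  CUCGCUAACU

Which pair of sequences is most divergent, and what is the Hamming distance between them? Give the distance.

Pairwise Hamming distances:
  Seq1 vs Seq2: 4
  Seq1 vs Seq3: 4
  Seq1 vs Seq4: 5
  Seq1 vs Seq5: 1
  Seq2 vs Seq3: 6
  Seq2 vs Seq4: 8
  Seq2 vs Seq5: 3
  Seq3 vs Seq4: 6
  Seq3 vs Seq5: 5
  Seq4 vs Seq5: 5
The largest is 8, between Seq2 and Seq4.

8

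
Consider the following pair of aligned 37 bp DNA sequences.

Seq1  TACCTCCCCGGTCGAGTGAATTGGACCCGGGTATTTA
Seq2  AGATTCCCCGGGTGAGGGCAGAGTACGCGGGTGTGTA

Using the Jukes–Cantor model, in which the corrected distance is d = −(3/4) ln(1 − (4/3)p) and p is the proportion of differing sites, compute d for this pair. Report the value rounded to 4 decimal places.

Differing sites — 1:T/A; 2:A/G; 3:C/A; 4:C/T; 12:T/G; 13:C/T; 17:T/G; 19:A/C; 21:T/G; 22:T/A; 24:G/T; 27:C/G; 33:A/G; 35:T/G.
p = 14/37 = 0.378378.
d = −0.75 · ln(1 − (4/3)·0.378378) = −0.75 · ln(0.495496) = −0.75 · (-0.702196) = 0.5266.

0.5266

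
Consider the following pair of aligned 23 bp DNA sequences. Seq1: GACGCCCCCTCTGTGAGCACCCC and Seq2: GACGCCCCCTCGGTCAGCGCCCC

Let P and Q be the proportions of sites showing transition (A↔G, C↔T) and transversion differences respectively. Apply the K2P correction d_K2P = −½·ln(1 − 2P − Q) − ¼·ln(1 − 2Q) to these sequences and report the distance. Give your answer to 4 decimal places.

0.1433

The sequences differ at positions 12 (T/G, transversion), 15 (G/C, transversion), 19 (A/G, transition).
Of the 3 differences, 1 transition and 2 transversions over 23 sites: P = 1/23 = 0.043478, Q = 2/23 = 0.086957.
d = −0.5·ln(0.826087) − 0.25·ln(0.826086) = −0.5·(-0.191055) − 0.25·(-0.191056) = 0.1433.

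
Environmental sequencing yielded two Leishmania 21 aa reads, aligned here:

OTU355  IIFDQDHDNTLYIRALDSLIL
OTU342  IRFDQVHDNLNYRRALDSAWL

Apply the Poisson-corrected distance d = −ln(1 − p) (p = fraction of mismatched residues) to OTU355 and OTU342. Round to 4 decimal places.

0.4055

Mismatches occur at site 2 (I→R), site 6 (D→V), site 10 (T→L), site 11 (L→N), site 13 (I→R), site 19 (L→A), site 20 (I→W).
p = 7/21 = 0.333333.
d = −ln(1 − 0.333333) = −ln(0.666667) = 0.4055.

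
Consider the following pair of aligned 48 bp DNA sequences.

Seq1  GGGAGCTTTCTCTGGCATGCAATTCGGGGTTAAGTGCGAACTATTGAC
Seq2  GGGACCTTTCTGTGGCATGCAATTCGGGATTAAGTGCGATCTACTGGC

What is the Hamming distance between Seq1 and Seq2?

6

Differing sites — 5:G/C; 12:C/G; 29:G/A; 40:A/T; 44:T/C; 47:A/G.
That gives 6 mismatches out of 48 aligned sites, so the Hamming distance is 6.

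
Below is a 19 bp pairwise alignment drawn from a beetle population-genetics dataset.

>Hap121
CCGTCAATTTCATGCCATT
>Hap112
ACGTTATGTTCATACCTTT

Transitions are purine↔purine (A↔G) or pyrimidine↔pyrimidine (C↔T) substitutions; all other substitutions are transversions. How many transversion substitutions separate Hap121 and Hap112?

4

Mismatches occur at site 1 (C→A, transversion), site 5 (C→T, transition), site 7 (A→T, transversion), site 8 (T→G, transversion), site 14 (G→A, transition), site 17 (A→T, transversion).
Of the 6 differences, 2 transitions and 4 transversions, so the answer is 4.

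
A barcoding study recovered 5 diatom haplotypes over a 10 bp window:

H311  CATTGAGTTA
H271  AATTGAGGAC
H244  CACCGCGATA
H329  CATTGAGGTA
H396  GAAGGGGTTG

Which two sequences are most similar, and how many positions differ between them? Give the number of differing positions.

Pairwise Hamming distances:
  H311 vs H271: 4
  H311 vs H244: 4
  H311 vs H329: 1
  H311 vs H396: 5
  H271 vs H244: 7
  H271 vs H329: 3
  H271 vs H396: 7
  H244 vs H329: 4
  H244 vs H396: 6
  H329 vs H396: 6
The smallest is 1, between H311 and H329.

1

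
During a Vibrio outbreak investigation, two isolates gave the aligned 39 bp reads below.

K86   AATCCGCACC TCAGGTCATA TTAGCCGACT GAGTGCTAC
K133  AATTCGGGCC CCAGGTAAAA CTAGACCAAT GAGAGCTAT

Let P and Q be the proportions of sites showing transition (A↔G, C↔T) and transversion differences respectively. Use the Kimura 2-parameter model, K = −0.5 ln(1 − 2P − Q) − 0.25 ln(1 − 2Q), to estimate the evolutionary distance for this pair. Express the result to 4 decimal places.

0.3974

The sequences differ at positions 4 (C/T, transition), 7 (C/G, transversion), 8 (A/G, transition), 11 (T/C, transition), 17 (C/A, transversion), 19 (T/A, transversion), 21 (T/C, transition), 25 (C/A, transversion), 27 (G/C, transversion), 29 (C/A, transversion), 34 (T/A, transversion), 39 (C/T, transition).
Of the 12 differences, 5 transitions and 7 transversions over 39 sites: P = 5/39 = 0.128205, Q = 7/39 = 0.179487.
d = −0.5·ln(0.564103) − 0.25·ln(0.641026) = −0.5·(-0.572518) − 0.25·(-0.444685) = 0.3974.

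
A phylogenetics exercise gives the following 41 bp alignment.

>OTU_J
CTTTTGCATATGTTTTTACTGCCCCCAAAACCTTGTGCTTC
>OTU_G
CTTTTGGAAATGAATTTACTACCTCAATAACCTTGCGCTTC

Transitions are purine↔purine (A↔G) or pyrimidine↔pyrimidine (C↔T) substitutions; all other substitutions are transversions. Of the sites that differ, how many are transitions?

3

Differing sites — 7:C/G (Tv); 9:T/A (Tv); 13:T/A (Tv); 14:T/A (Tv); 21:G/A (Ti); 24:C/T (Ti); 26:C/A (Tv); 28:A/T (Tv); 36:T/C (Ti).
Of the 9 differences, 3 transitions and 6 transversions, so the answer is 3.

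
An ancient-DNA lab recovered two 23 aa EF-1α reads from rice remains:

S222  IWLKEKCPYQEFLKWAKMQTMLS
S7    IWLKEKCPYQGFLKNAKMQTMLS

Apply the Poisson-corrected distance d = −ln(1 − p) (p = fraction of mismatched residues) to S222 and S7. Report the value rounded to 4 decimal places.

Differing sites — 11:E/G; 15:W/N.
p = 2/23 = 0.086957.
d = −ln(1 − 0.086957) = −ln(0.913043) = 0.0910.

0.0910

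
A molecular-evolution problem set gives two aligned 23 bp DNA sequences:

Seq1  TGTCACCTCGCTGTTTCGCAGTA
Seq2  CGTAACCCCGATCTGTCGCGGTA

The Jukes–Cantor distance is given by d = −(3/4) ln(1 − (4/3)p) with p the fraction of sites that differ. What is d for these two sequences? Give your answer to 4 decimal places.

0.3904

The sequences differ at positions 1 (T/C), 4 (C/A), 8 (T/C), 11 (C/A), 13 (G/C), 15 (T/G), 20 (A/G).
p = 7/23 = 0.304348.
d = −0.75 · ln(1 − (4/3)·0.304348) = −0.75 · ln(0.594203) = −0.75 · (-0.520534) = 0.3904.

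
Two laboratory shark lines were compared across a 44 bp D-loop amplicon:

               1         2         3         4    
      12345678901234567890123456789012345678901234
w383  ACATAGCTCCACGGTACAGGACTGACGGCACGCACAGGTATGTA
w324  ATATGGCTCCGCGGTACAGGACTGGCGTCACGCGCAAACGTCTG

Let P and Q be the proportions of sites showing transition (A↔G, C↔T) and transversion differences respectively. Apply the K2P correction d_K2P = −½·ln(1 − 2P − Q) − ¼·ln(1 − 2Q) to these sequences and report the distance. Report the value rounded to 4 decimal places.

0.3704

Differing sites — 2:C/T (Ti); 5:A/G (Ti); 11:A/G (Ti); 25:A/G (Ti); 28:G/T (Tv); 34:A/G (Ti); 37:G/A (Ti); 38:G/A (Ti); 39:T/C (Ti); 40:A/G (Ti); 42:G/C (Tv); 44:A/G (Ti).
Of the 12 differences, 10 transitions and 2 transversions over 44 sites: P = 10/44 = 0.227273, Q = 2/44 = 0.045455.
d = −0.5·ln(0.499999) − 0.25·ln(0.909090) = −0.5·(-0.693149) − 0.25·(-0.095311) = 0.3704.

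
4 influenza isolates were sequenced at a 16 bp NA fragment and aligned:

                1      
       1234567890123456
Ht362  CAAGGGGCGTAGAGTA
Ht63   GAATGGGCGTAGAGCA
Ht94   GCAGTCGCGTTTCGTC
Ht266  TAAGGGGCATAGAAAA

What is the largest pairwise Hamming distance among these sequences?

Pairwise Hamming distances:
  Ht362 vs Ht63: 3
  Ht362 vs Ht94: 8
  Ht362 vs Ht266: 4
  Ht63 vs Ht94: 9
  Ht63 vs Ht266: 5
  Ht94 vs Ht266: 11
The largest is 11, between Ht94 and Ht266.

11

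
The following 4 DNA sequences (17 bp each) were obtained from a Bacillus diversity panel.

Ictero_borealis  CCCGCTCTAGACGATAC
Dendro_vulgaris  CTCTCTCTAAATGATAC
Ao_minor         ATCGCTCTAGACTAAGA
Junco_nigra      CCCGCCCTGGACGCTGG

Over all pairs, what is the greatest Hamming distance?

Pairwise Hamming distances:
  Ictero_borealis vs Dendro_vulgaris: 4
  Ictero_borealis vs Ao_minor: 6
  Ictero_borealis vs Junco_nigra: 5
  Dendro_vulgaris vs Ao_minor: 8
  Dendro_vulgaris vs Junco_nigra: 9
  Ao_minor vs Junco_nigra: 8
The largest is 9, between Dendro_vulgaris and Junco_nigra.

9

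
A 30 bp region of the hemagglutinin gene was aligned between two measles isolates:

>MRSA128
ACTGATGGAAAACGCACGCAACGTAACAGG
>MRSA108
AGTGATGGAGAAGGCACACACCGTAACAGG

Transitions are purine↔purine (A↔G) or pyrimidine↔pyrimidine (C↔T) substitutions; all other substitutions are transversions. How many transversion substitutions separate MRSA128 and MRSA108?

3

The sequences differ at positions 2 (C/G, transversion), 10 (A/G, transition), 13 (C/G, transversion), 18 (G/A, transition), 21 (A/C, transversion).
Of the 5 differences, 2 transitions and 3 transversions, so the answer is 3.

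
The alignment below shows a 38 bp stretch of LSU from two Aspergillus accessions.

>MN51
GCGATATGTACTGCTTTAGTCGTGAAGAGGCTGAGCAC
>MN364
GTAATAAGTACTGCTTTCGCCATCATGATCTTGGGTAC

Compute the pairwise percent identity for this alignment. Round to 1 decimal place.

Mismatches occur at site 2 (C→T), site 3 (G→A), site 7 (T→A), site 18 (A→C), site 20 (T→C), site 22 (G→A), site 24 (G→C), site 26 (A→T), site 29 (G→T), site 30 (G→C), site 31 (C→T), site 34 (A→G), site 36 (C→T).
25 of the 38 sites match, so the percent identity is 25/38 × 100 = 65.8%.

65.8%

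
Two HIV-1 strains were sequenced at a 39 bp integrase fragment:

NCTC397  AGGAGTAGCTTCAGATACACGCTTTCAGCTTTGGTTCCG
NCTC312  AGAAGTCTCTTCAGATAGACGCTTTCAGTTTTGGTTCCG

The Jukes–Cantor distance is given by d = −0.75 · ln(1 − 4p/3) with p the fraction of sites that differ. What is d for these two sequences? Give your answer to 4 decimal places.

Differing sites — 3:G/A; 7:A/C; 8:G/T; 18:C/G; 29:C/T.
p = 5/39 = 0.128205.
d = −0.75 · ln(1 − (4/3)·0.128205) = −0.75 · ln(0.829060) = −0.75 · (-0.187463) = 0.1406.

0.1406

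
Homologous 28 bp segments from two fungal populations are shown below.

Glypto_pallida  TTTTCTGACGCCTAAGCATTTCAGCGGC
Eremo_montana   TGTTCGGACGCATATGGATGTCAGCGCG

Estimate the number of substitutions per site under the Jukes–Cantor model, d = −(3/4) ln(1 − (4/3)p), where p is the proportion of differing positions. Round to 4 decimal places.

Mismatches occur at site 2 (T→G), site 6 (T→G), site 12 (C→A), site 15 (A→T), site 17 (C→G), site 20 (T→G), site 27 (G→C), site 28 (C→G).
p = 8/28 = 0.285714.
d = −0.75 · ln(1 − (4/3)·0.285714) = −0.75 · ln(0.619048) = −0.75 · (-0.479572) = 0.3597.

0.3597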